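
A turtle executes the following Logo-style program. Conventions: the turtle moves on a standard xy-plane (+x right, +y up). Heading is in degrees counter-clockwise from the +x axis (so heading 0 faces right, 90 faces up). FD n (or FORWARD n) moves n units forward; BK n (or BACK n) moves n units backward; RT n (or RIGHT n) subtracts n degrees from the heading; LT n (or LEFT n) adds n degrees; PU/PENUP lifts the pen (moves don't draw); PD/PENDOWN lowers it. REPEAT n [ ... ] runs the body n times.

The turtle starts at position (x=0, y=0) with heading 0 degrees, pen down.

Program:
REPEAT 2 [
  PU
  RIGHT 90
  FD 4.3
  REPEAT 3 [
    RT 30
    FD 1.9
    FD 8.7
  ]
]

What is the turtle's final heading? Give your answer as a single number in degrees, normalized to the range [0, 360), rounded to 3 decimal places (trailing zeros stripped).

Answer: 0

Derivation:
Executing turtle program step by step:
Start: pos=(0,0), heading=0, pen down
REPEAT 2 [
  -- iteration 1/2 --
  PU: pen up
  RT 90: heading 0 -> 270
  FD 4.3: (0,0) -> (0,-4.3) [heading=270, move]
  REPEAT 3 [
    -- iteration 1/3 --
    RT 30: heading 270 -> 240
    FD 1.9: (0,-4.3) -> (-0.95,-5.945) [heading=240, move]
    FD 8.7: (-0.95,-5.945) -> (-5.3,-13.48) [heading=240, move]
    -- iteration 2/3 --
    RT 30: heading 240 -> 210
    FD 1.9: (-5.3,-13.48) -> (-6.945,-14.43) [heading=210, move]
    FD 8.7: (-6.945,-14.43) -> (-14.48,-18.78) [heading=210, move]
    -- iteration 3/3 --
    RT 30: heading 210 -> 180
    FD 1.9: (-14.48,-18.78) -> (-16.38,-18.78) [heading=180, move]
    FD 8.7: (-16.38,-18.78) -> (-25.08,-18.78) [heading=180, move]
  ]
  -- iteration 2/2 --
  PU: pen up
  RT 90: heading 180 -> 90
  FD 4.3: (-25.08,-18.78) -> (-25.08,-14.48) [heading=90, move]
  REPEAT 3 [
    -- iteration 1/3 --
    RT 30: heading 90 -> 60
    FD 1.9: (-25.08,-14.48) -> (-24.13,-12.834) [heading=60, move]
    FD 8.7: (-24.13,-12.834) -> (-19.78,-5.3) [heading=60, move]
    -- iteration 2/3 --
    RT 30: heading 60 -> 30
    FD 1.9: (-19.78,-5.3) -> (-18.134,-4.35) [heading=30, move]
    FD 8.7: (-18.134,-4.35) -> (-10.6,0) [heading=30, move]
    -- iteration 3/3 --
    RT 30: heading 30 -> 0
    FD 1.9: (-10.6,0) -> (-8.7,0) [heading=0, move]
    FD 8.7: (-8.7,0) -> (0,0) [heading=0, move]
  ]
]
Final: pos=(0,0), heading=0, 0 segment(s) drawn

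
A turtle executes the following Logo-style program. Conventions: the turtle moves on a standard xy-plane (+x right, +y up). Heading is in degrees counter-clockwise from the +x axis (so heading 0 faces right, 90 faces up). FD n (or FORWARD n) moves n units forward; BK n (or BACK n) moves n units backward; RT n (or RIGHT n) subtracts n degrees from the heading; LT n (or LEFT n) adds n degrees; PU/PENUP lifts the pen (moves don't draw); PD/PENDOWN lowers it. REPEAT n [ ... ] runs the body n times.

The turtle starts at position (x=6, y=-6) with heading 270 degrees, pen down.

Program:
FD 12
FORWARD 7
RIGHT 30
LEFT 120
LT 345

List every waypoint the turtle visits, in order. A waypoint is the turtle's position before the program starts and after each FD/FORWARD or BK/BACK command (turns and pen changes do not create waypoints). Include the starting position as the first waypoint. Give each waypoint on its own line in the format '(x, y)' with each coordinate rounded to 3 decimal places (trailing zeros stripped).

Answer: (6, -6)
(6, -18)
(6, -25)

Derivation:
Executing turtle program step by step:
Start: pos=(6,-6), heading=270, pen down
FD 12: (6,-6) -> (6,-18) [heading=270, draw]
FD 7: (6,-18) -> (6,-25) [heading=270, draw]
RT 30: heading 270 -> 240
LT 120: heading 240 -> 0
LT 345: heading 0 -> 345
Final: pos=(6,-25), heading=345, 2 segment(s) drawn
Waypoints (3 total):
(6, -6)
(6, -18)
(6, -25)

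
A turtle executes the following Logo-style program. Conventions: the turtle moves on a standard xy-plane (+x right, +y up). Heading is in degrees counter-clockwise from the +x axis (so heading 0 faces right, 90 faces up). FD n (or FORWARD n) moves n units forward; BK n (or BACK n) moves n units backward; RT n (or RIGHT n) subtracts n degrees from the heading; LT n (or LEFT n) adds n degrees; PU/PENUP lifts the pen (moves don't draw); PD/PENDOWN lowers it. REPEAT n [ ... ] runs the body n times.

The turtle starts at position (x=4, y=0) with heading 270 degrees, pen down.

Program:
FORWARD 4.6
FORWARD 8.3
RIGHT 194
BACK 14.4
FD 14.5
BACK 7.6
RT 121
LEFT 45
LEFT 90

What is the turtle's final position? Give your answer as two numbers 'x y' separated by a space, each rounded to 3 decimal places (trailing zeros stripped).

Answer: 2.186 -20.177

Derivation:
Executing turtle program step by step:
Start: pos=(4,0), heading=270, pen down
FD 4.6: (4,0) -> (4,-4.6) [heading=270, draw]
FD 8.3: (4,-4.6) -> (4,-12.9) [heading=270, draw]
RT 194: heading 270 -> 76
BK 14.4: (4,-12.9) -> (0.516,-26.872) [heading=76, draw]
FD 14.5: (0.516,-26.872) -> (4.024,-12.803) [heading=76, draw]
BK 7.6: (4.024,-12.803) -> (2.186,-20.177) [heading=76, draw]
RT 121: heading 76 -> 315
LT 45: heading 315 -> 0
LT 90: heading 0 -> 90
Final: pos=(2.186,-20.177), heading=90, 5 segment(s) drawn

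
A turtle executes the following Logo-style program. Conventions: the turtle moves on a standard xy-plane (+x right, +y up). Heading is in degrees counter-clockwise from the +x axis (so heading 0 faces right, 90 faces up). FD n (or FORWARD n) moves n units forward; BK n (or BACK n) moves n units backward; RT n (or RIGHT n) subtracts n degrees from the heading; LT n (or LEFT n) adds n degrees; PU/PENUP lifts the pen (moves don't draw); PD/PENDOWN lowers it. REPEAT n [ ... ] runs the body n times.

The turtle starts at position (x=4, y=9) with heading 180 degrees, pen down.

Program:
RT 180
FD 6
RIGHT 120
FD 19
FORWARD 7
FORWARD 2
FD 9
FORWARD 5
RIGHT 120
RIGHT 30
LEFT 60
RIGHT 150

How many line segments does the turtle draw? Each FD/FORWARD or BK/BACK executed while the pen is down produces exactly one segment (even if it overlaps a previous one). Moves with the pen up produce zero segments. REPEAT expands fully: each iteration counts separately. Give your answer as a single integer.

Executing turtle program step by step:
Start: pos=(4,9), heading=180, pen down
RT 180: heading 180 -> 0
FD 6: (4,9) -> (10,9) [heading=0, draw]
RT 120: heading 0 -> 240
FD 19: (10,9) -> (0.5,-7.454) [heading=240, draw]
FD 7: (0.5,-7.454) -> (-3,-13.517) [heading=240, draw]
FD 2: (-3,-13.517) -> (-4,-15.249) [heading=240, draw]
FD 9: (-4,-15.249) -> (-8.5,-23.043) [heading=240, draw]
FD 5: (-8.5,-23.043) -> (-11,-27.373) [heading=240, draw]
RT 120: heading 240 -> 120
RT 30: heading 120 -> 90
LT 60: heading 90 -> 150
RT 150: heading 150 -> 0
Final: pos=(-11,-27.373), heading=0, 6 segment(s) drawn
Segments drawn: 6

Answer: 6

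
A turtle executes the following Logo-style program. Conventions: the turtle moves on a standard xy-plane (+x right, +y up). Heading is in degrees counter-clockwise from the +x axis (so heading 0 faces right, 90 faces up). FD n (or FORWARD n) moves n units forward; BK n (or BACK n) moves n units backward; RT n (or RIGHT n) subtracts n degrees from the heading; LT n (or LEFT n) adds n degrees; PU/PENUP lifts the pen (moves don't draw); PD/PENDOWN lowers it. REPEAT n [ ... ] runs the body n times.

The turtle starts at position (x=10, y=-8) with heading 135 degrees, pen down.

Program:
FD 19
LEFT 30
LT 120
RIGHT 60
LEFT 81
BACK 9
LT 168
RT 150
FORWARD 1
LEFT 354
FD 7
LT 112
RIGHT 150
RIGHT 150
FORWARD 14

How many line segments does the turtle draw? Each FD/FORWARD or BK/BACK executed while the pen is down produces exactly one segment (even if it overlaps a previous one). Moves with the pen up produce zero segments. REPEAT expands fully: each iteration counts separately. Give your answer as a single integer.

Answer: 5

Derivation:
Executing turtle program step by step:
Start: pos=(10,-8), heading=135, pen down
FD 19: (10,-8) -> (-3.435,5.435) [heading=135, draw]
LT 30: heading 135 -> 165
LT 120: heading 165 -> 285
RT 60: heading 285 -> 225
LT 81: heading 225 -> 306
BK 9: (-3.435,5.435) -> (-8.725,12.716) [heading=306, draw]
LT 168: heading 306 -> 114
RT 150: heading 114 -> 324
FD 1: (-8.725,12.716) -> (-7.916,12.128) [heading=324, draw]
LT 354: heading 324 -> 318
FD 7: (-7.916,12.128) -> (-2.714,7.444) [heading=318, draw]
LT 112: heading 318 -> 70
RT 150: heading 70 -> 280
RT 150: heading 280 -> 130
FD 14: (-2.714,7.444) -> (-11.713,18.169) [heading=130, draw]
Final: pos=(-11.713,18.169), heading=130, 5 segment(s) drawn
Segments drawn: 5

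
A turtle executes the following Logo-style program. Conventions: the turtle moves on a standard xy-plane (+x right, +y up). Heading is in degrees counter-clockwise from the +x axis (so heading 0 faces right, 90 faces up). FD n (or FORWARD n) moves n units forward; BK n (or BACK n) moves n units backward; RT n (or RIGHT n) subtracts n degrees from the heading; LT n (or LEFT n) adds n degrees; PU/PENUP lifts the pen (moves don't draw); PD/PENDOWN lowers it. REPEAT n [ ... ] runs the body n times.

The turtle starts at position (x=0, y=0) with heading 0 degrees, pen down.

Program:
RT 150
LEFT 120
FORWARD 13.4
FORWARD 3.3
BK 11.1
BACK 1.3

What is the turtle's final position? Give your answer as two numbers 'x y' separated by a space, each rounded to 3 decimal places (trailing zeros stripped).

Executing turtle program step by step:
Start: pos=(0,0), heading=0, pen down
RT 150: heading 0 -> 210
LT 120: heading 210 -> 330
FD 13.4: (0,0) -> (11.605,-6.7) [heading=330, draw]
FD 3.3: (11.605,-6.7) -> (14.463,-8.35) [heading=330, draw]
BK 11.1: (14.463,-8.35) -> (4.85,-2.8) [heading=330, draw]
BK 1.3: (4.85,-2.8) -> (3.724,-2.15) [heading=330, draw]
Final: pos=(3.724,-2.15), heading=330, 4 segment(s) drawn

Answer: 3.724 -2.15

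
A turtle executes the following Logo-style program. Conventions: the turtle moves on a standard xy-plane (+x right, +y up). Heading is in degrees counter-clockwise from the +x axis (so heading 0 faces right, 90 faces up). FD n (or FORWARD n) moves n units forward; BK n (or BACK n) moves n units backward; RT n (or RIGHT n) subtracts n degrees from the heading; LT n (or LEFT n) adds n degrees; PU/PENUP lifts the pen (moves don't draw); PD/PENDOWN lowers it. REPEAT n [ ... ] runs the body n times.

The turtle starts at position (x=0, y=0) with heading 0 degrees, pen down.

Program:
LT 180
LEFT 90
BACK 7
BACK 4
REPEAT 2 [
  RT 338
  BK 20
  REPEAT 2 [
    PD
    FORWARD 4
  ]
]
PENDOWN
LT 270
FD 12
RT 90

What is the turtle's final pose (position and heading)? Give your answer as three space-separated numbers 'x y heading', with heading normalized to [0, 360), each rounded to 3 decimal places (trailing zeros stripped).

Answer: -21.463 22.422 134

Derivation:
Executing turtle program step by step:
Start: pos=(0,0), heading=0, pen down
LT 180: heading 0 -> 180
LT 90: heading 180 -> 270
BK 7: (0,0) -> (0,7) [heading=270, draw]
BK 4: (0,7) -> (0,11) [heading=270, draw]
REPEAT 2 [
  -- iteration 1/2 --
  RT 338: heading 270 -> 292
  BK 20: (0,11) -> (-7.492,29.544) [heading=292, draw]
  REPEAT 2 [
    -- iteration 1/2 --
    PD: pen down
    FD 4: (-7.492,29.544) -> (-5.994,25.835) [heading=292, draw]
    -- iteration 2/2 --
    PD: pen down
    FD 4: (-5.994,25.835) -> (-4.495,22.126) [heading=292, draw]
  ]
  -- iteration 2/2 --
  RT 338: heading 292 -> 314
  BK 20: (-4.495,22.126) -> (-18.388,36.513) [heading=314, draw]
  REPEAT 2 [
    -- iteration 1/2 --
    PD: pen down
    FD 4: (-18.388,36.513) -> (-15.61,33.636) [heading=314, draw]
    -- iteration 2/2 --
    PD: pen down
    FD 4: (-15.61,33.636) -> (-12.831,30.758) [heading=314, draw]
  ]
]
PD: pen down
LT 270: heading 314 -> 224
FD 12: (-12.831,30.758) -> (-21.463,22.422) [heading=224, draw]
RT 90: heading 224 -> 134
Final: pos=(-21.463,22.422), heading=134, 9 segment(s) drawn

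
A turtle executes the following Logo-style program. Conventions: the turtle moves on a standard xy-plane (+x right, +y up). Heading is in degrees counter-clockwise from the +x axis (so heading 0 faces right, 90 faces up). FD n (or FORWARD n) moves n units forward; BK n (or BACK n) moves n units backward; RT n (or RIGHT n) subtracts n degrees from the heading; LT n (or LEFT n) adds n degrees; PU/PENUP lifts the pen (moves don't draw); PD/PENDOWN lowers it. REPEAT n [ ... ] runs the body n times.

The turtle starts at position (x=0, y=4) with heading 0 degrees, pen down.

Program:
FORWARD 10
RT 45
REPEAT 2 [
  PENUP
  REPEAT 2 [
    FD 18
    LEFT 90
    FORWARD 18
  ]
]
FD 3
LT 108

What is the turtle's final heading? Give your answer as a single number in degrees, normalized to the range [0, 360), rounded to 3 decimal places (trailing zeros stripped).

Executing turtle program step by step:
Start: pos=(0,4), heading=0, pen down
FD 10: (0,4) -> (10,4) [heading=0, draw]
RT 45: heading 0 -> 315
REPEAT 2 [
  -- iteration 1/2 --
  PU: pen up
  REPEAT 2 [
    -- iteration 1/2 --
    FD 18: (10,4) -> (22.728,-8.728) [heading=315, move]
    LT 90: heading 315 -> 45
    FD 18: (22.728,-8.728) -> (35.456,4) [heading=45, move]
    -- iteration 2/2 --
    FD 18: (35.456,4) -> (48.184,16.728) [heading=45, move]
    LT 90: heading 45 -> 135
    FD 18: (48.184,16.728) -> (35.456,29.456) [heading=135, move]
  ]
  -- iteration 2/2 --
  PU: pen up
  REPEAT 2 [
    -- iteration 1/2 --
    FD 18: (35.456,29.456) -> (22.728,42.184) [heading=135, move]
    LT 90: heading 135 -> 225
    FD 18: (22.728,42.184) -> (10,29.456) [heading=225, move]
    -- iteration 2/2 --
    FD 18: (10,29.456) -> (-2.728,16.728) [heading=225, move]
    LT 90: heading 225 -> 315
    FD 18: (-2.728,16.728) -> (10,4) [heading=315, move]
  ]
]
FD 3: (10,4) -> (12.121,1.879) [heading=315, move]
LT 108: heading 315 -> 63
Final: pos=(12.121,1.879), heading=63, 1 segment(s) drawn

Answer: 63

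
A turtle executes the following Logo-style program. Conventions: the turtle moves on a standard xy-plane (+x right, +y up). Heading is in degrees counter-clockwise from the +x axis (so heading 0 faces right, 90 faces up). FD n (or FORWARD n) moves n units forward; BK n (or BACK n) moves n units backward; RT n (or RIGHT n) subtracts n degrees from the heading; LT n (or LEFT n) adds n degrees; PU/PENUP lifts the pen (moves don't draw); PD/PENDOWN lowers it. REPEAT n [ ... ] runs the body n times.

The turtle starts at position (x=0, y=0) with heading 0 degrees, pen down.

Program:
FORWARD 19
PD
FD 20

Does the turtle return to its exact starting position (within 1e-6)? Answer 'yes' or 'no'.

Answer: no

Derivation:
Executing turtle program step by step:
Start: pos=(0,0), heading=0, pen down
FD 19: (0,0) -> (19,0) [heading=0, draw]
PD: pen down
FD 20: (19,0) -> (39,0) [heading=0, draw]
Final: pos=(39,0), heading=0, 2 segment(s) drawn

Start position: (0, 0)
Final position: (39, 0)
Distance = 39; >= 1e-6 -> NOT closed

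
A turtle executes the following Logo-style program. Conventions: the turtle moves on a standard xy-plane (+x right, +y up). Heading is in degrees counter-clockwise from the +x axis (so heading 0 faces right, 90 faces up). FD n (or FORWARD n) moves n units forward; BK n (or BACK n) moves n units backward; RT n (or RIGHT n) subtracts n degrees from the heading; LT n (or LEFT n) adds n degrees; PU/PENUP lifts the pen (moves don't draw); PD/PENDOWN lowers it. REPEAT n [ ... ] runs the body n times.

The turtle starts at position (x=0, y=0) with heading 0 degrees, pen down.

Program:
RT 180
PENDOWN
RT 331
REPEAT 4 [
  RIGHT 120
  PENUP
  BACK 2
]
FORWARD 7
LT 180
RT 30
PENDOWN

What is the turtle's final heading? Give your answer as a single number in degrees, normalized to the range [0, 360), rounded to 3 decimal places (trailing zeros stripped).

Answer: 239

Derivation:
Executing turtle program step by step:
Start: pos=(0,0), heading=0, pen down
RT 180: heading 0 -> 180
PD: pen down
RT 331: heading 180 -> 209
REPEAT 4 [
  -- iteration 1/4 --
  RT 120: heading 209 -> 89
  PU: pen up
  BK 2: (0,0) -> (-0.035,-2) [heading=89, move]
  -- iteration 2/4 --
  RT 120: heading 89 -> 329
  PU: pen up
  BK 2: (-0.035,-2) -> (-1.749,-0.97) [heading=329, move]
  -- iteration 3/4 --
  RT 120: heading 329 -> 209
  PU: pen up
  BK 2: (-1.749,-0.97) -> (0,0) [heading=209, move]
  -- iteration 4/4 --
  RT 120: heading 209 -> 89
  PU: pen up
  BK 2: (0,0) -> (-0.035,-2) [heading=89, move]
]
FD 7: (-0.035,-2) -> (0.087,4.999) [heading=89, move]
LT 180: heading 89 -> 269
RT 30: heading 269 -> 239
PD: pen down
Final: pos=(0.087,4.999), heading=239, 0 segment(s) drawn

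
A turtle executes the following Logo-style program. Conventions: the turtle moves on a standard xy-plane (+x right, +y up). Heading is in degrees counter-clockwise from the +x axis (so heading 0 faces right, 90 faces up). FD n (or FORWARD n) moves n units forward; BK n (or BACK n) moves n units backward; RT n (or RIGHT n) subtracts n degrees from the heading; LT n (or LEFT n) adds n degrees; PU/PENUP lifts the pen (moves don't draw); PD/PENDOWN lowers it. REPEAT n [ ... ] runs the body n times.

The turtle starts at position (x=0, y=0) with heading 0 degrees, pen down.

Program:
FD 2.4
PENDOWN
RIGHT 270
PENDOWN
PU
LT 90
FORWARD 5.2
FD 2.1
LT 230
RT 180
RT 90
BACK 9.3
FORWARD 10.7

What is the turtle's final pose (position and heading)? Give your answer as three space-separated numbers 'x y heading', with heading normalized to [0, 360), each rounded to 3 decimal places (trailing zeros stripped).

Executing turtle program step by step:
Start: pos=(0,0), heading=0, pen down
FD 2.4: (0,0) -> (2.4,0) [heading=0, draw]
PD: pen down
RT 270: heading 0 -> 90
PD: pen down
PU: pen up
LT 90: heading 90 -> 180
FD 5.2: (2.4,0) -> (-2.8,0) [heading=180, move]
FD 2.1: (-2.8,0) -> (-4.9,0) [heading=180, move]
LT 230: heading 180 -> 50
RT 180: heading 50 -> 230
RT 90: heading 230 -> 140
BK 9.3: (-4.9,0) -> (2.224,-5.978) [heading=140, move]
FD 10.7: (2.224,-5.978) -> (-5.972,0.9) [heading=140, move]
Final: pos=(-5.972,0.9), heading=140, 1 segment(s) drawn

Answer: -5.972 0.9 140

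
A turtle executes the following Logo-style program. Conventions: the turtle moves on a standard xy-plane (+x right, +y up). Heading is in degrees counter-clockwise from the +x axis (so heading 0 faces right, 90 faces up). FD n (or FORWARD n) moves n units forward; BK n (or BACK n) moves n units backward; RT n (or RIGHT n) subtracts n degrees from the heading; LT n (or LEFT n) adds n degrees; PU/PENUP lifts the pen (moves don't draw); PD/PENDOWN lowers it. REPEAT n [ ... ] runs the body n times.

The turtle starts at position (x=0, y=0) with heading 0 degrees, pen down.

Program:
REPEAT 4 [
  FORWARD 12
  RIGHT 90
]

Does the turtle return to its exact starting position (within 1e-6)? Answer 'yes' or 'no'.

Executing turtle program step by step:
Start: pos=(0,0), heading=0, pen down
REPEAT 4 [
  -- iteration 1/4 --
  FD 12: (0,0) -> (12,0) [heading=0, draw]
  RT 90: heading 0 -> 270
  -- iteration 2/4 --
  FD 12: (12,0) -> (12,-12) [heading=270, draw]
  RT 90: heading 270 -> 180
  -- iteration 3/4 --
  FD 12: (12,-12) -> (0,-12) [heading=180, draw]
  RT 90: heading 180 -> 90
  -- iteration 4/4 --
  FD 12: (0,-12) -> (0,0) [heading=90, draw]
  RT 90: heading 90 -> 0
]
Final: pos=(0,0), heading=0, 4 segment(s) drawn

Start position: (0, 0)
Final position: (0, 0)
Distance = 0; < 1e-6 -> CLOSED

Answer: yes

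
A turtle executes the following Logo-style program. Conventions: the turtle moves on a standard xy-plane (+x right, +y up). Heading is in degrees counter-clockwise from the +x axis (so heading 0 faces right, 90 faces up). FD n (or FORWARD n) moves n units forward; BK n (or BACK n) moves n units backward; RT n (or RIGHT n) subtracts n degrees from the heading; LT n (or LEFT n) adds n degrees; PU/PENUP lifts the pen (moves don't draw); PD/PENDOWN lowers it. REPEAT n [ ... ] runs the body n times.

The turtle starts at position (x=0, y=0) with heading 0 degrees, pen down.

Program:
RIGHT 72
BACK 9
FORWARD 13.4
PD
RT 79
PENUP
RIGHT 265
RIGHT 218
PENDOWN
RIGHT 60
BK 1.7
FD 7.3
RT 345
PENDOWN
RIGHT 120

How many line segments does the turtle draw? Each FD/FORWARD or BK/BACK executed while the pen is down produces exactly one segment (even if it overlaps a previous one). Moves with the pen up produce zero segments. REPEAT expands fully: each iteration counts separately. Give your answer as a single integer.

Executing turtle program step by step:
Start: pos=(0,0), heading=0, pen down
RT 72: heading 0 -> 288
BK 9: (0,0) -> (-2.781,8.56) [heading=288, draw]
FD 13.4: (-2.781,8.56) -> (1.36,-4.185) [heading=288, draw]
PD: pen down
RT 79: heading 288 -> 209
PU: pen up
RT 265: heading 209 -> 304
RT 218: heading 304 -> 86
PD: pen down
RT 60: heading 86 -> 26
BK 1.7: (1.36,-4.185) -> (-0.168,-4.93) [heading=26, draw]
FD 7.3: (-0.168,-4.93) -> (6.393,-1.73) [heading=26, draw]
RT 345: heading 26 -> 41
PD: pen down
RT 120: heading 41 -> 281
Final: pos=(6.393,-1.73), heading=281, 4 segment(s) drawn
Segments drawn: 4

Answer: 4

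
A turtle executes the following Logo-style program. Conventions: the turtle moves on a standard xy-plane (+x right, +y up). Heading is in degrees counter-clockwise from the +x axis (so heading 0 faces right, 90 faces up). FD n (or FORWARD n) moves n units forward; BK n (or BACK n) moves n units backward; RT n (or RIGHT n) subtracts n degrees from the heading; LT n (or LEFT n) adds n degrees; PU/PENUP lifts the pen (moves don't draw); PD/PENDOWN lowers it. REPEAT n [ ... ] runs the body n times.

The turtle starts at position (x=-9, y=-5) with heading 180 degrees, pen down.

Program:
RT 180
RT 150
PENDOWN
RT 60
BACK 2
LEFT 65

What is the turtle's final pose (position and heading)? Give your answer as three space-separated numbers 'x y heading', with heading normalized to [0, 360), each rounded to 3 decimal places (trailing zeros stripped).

Executing turtle program step by step:
Start: pos=(-9,-5), heading=180, pen down
RT 180: heading 180 -> 0
RT 150: heading 0 -> 210
PD: pen down
RT 60: heading 210 -> 150
BK 2: (-9,-5) -> (-7.268,-6) [heading=150, draw]
LT 65: heading 150 -> 215
Final: pos=(-7.268,-6), heading=215, 1 segment(s) drawn

Answer: -7.268 -6 215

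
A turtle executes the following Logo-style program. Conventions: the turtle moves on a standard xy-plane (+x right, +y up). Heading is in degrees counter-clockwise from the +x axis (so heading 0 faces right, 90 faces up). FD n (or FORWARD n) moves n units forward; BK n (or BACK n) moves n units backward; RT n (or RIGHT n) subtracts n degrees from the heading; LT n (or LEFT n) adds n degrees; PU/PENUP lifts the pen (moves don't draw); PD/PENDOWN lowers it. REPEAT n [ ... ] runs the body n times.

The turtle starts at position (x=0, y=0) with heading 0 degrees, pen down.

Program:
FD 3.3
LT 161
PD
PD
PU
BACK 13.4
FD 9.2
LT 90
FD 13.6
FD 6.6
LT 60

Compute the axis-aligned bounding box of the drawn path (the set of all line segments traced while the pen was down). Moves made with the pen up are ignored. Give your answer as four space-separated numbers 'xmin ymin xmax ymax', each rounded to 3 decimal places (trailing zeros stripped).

Answer: 0 0 3.3 0

Derivation:
Executing turtle program step by step:
Start: pos=(0,0), heading=0, pen down
FD 3.3: (0,0) -> (3.3,0) [heading=0, draw]
LT 161: heading 0 -> 161
PD: pen down
PD: pen down
PU: pen up
BK 13.4: (3.3,0) -> (15.97,-4.363) [heading=161, move]
FD 9.2: (15.97,-4.363) -> (7.271,-1.367) [heading=161, move]
LT 90: heading 161 -> 251
FD 13.6: (7.271,-1.367) -> (2.843,-14.226) [heading=251, move]
FD 6.6: (2.843,-14.226) -> (0.695,-20.467) [heading=251, move]
LT 60: heading 251 -> 311
Final: pos=(0.695,-20.467), heading=311, 1 segment(s) drawn

Segment endpoints: x in {0, 3.3}, y in {0}
xmin=0, ymin=0, xmax=3.3, ymax=0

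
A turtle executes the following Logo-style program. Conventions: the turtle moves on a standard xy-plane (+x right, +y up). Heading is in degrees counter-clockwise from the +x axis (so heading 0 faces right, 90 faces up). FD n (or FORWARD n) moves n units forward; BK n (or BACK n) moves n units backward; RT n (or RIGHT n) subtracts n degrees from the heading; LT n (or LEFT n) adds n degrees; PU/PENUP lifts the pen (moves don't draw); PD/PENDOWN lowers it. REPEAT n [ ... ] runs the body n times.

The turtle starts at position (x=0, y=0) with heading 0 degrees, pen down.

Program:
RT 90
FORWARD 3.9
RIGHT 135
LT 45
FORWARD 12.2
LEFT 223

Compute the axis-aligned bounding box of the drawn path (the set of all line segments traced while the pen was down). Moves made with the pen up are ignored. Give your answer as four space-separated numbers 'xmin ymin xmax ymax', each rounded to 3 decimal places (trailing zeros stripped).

Executing turtle program step by step:
Start: pos=(0,0), heading=0, pen down
RT 90: heading 0 -> 270
FD 3.9: (0,0) -> (0,-3.9) [heading=270, draw]
RT 135: heading 270 -> 135
LT 45: heading 135 -> 180
FD 12.2: (0,-3.9) -> (-12.2,-3.9) [heading=180, draw]
LT 223: heading 180 -> 43
Final: pos=(-12.2,-3.9), heading=43, 2 segment(s) drawn

Segment endpoints: x in {-12.2, 0, 0}, y in {-3.9, -3.9, 0}
xmin=-12.2, ymin=-3.9, xmax=0, ymax=0

Answer: -12.2 -3.9 0 0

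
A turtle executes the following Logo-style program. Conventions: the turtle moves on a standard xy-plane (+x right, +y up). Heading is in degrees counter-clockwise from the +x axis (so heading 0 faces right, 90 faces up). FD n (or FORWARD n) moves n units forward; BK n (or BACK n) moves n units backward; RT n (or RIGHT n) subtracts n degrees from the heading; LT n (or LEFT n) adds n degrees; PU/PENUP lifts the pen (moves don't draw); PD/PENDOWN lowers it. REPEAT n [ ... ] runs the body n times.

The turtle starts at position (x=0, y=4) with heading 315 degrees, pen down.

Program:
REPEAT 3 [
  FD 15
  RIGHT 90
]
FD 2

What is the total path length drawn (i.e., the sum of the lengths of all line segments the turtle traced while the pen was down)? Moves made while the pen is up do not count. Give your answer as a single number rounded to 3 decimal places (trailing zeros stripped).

Executing turtle program step by step:
Start: pos=(0,4), heading=315, pen down
REPEAT 3 [
  -- iteration 1/3 --
  FD 15: (0,4) -> (10.607,-6.607) [heading=315, draw]
  RT 90: heading 315 -> 225
  -- iteration 2/3 --
  FD 15: (10.607,-6.607) -> (0,-17.213) [heading=225, draw]
  RT 90: heading 225 -> 135
  -- iteration 3/3 --
  FD 15: (0,-17.213) -> (-10.607,-6.607) [heading=135, draw]
  RT 90: heading 135 -> 45
]
FD 2: (-10.607,-6.607) -> (-9.192,-5.192) [heading=45, draw]
Final: pos=(-9.192,-5.192), heading=45, 4 segment(s) drawn

Segment lengths:
  seg 1: (0,4) -> (10.607,-6.607), length = 15
  seg 2: (10.607,-6.607) -> (0,-17.213), length = 15
  seg 3: (0,-17.213) -> (-10.607,-6.607), length = 15
  seg 4: (-10.607,-6.607) -> (-9.192,-5.192), length = 2
Total = 47

Answer: 47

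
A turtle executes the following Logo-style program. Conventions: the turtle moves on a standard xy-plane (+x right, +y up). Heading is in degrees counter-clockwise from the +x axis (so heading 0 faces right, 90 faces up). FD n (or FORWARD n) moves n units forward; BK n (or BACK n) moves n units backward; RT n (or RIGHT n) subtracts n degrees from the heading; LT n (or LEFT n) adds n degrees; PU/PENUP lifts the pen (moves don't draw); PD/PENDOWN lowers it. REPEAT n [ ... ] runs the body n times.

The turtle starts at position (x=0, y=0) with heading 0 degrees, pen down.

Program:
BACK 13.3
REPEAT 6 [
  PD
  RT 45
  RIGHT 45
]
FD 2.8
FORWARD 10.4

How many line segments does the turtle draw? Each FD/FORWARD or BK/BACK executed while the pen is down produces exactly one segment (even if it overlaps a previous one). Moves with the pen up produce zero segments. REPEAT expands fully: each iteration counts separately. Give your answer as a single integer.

Executing turtle program step by step:
Start: pos=(0,0), heading=0, pen down
BK 13.3: (0,0) -> (-13.3,0) [heading=0, draw]
REPEAT 6 [
  -- iteration 1/6 --
  PD: pen down
  RT 45: heading 0 -> 315
  RT 45: heading 315 -> 270
  -- iteration 2/6 --
  PD: pen down
  RT 45: heading 270 -> 225
  RT 45: heading 225 -> 180
  -- iteration 3/6 --
  PD: pen down
  RT 45: heading 180 -> 135
  RT 45: heading 135 -> 90
  -- iteration 4/6 --
  PD: pen down
  RT 45: heading 90 -> 45
  RT 45: heading 45 -> 0
  -- iteration 5/6 --
  PD: pen down
  RT 45: heading 0 -> 315
  RT 45: heading 315 -> 270
  -- iteration 6/6 --
  PD: pen down
  RT 45: heading 270 -> 225
  RT 45: heading 225 -> 180
]
FD 2.8: (-13.3,0) -> (-16.1,0) [heading=180, draw]
FD 10.4: (-16.1,0) -> (-26.5,0) [heading=180, draw]
Final: pos=(-26.5,0), heading=180, 3 segment(s) drawn
Segments drawn: 3

Answer: 3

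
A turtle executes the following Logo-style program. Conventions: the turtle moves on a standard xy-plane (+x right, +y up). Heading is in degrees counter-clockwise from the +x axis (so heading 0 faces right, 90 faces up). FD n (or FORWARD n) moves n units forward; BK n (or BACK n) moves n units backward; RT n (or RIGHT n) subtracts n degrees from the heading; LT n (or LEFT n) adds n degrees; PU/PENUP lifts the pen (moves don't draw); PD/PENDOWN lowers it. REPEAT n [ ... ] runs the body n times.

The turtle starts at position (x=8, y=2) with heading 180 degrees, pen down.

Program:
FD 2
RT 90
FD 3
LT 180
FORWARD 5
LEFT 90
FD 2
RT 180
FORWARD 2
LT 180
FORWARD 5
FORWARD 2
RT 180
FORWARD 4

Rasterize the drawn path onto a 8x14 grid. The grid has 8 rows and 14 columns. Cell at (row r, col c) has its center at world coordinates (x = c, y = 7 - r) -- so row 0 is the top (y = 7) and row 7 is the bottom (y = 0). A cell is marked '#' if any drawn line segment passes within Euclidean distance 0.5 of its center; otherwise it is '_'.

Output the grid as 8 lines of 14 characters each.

Segment 0: (8,2) -> (6,2)
Segment 1: (6,2) -> (6,5)
Segment 2: (6,5) -> (6,0)
Segment 3: (6,0) -> (8,-0)
Segment 4: (8,-0) -> (6,-0)
Segment 5: (6,-0) -> (11,-0)
Segment 6: (11,-0) -> (13,-0)
Segment 7: (13,-0) -> (9,-0)

Answer: ______________
______________
______#_______
______#_______
______#_______
______###_____
______#_______
______########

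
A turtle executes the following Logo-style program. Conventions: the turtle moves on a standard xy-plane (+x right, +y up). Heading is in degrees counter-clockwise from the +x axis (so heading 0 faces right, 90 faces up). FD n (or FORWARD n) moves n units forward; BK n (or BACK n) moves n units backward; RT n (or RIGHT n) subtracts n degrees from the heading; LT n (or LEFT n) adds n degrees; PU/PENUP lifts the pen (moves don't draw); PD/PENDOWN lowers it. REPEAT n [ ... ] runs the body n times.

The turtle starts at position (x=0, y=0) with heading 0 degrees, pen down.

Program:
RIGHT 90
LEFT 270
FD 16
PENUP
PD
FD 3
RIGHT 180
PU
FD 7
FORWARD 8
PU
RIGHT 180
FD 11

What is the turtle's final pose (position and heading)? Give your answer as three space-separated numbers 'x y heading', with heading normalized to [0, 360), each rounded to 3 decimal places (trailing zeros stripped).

Executing turtle program step by step:
Start: pos=(0,0), heading=0, pen down
RT 90: heading 0 -> 270
LT 270: heading 270 -> 180
FD 16: (0,0) -> (-16,0) [heading=180, draw]
PU: pen up
PD: pen down
FD 3: (-16,0) -> (-19,0) [heading=180, draw]
RT 180: heading 180 -> 0
PU: pen up
FD 7: (-19,0) -> (-12,0) [heading=0, move]
FD 8: (-12,0) -> (-4,0) [heading=0, move]
PU: pen up
RT 180: heading 0 -> 180
FD 11: (-4,0) -> (-15,0) [heading=180, move]
Final: pos=(-15,0), heading=180, 2 segment(s) drawn

Answer: -15 0 180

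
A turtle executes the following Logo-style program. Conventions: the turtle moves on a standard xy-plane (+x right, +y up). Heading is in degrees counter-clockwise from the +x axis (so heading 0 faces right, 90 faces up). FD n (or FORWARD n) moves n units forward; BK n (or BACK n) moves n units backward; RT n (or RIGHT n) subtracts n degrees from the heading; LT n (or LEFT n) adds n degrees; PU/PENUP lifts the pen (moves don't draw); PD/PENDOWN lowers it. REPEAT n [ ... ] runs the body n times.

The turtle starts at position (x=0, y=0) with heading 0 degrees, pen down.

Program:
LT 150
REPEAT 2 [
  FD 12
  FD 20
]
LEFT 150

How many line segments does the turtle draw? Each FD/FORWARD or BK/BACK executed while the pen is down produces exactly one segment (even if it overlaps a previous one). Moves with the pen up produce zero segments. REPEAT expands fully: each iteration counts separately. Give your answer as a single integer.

Answer: 4

Derivation:
Executing turtle program step by step:
Start: pos=(0,0), heading=0, pen down
LT 150: heading 0 -> 150
REPEAT 2 [
  -- iteration 1/2 --
  FD 12: (0,0) -> (-10.392,6) [heading=150, draw]
  FD 20: (-10.392,6) -> (-27.713,16) [heading=150, draw]
  -- iteration 2/2 --
  FD 12: (-27.713,16) -> (-38.105,22) [heading=150, draw]
  FD 20: (-38.105,22) -> (-55.426,32) [heading=150, draw]
]
LT 150: heading 150 -> 300
Final: pos=(-55.426,32), heading=300, 4 segment(s) drawn
Segments drawn: 4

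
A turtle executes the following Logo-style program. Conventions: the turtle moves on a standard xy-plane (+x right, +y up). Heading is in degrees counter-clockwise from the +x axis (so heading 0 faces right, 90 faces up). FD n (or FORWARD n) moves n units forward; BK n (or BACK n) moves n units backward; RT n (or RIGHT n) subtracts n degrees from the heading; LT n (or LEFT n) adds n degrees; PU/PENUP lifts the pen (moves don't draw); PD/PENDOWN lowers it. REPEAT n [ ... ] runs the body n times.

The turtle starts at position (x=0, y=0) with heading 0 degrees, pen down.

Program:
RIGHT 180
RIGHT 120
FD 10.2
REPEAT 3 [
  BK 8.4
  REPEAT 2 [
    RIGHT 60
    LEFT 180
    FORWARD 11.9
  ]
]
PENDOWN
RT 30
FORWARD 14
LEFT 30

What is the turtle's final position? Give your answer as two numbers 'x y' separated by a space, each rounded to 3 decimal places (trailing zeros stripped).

Executing turtle program step by step:
Start: pos=(0,0), heading=0, pen down
RT 180: heading 0 -> 180
RT 120: heading 180 -> 60
FD 10.2: (0,0) -> (5.1,8.833) [heading=60, draw]
REPEAT 3 [
  -- iteration 1/3 --
  BK 8.4: (5.1,8.833) -> (0.9,1.559) [heading=60, draw]
  REPEAT 2 [
    -- iteration 1/2 --
    RT 60: heading 60 -> 0
    LT 180: heading 0 -> 180
    FD 11.9: (0.9,1.559) -> (-11,1.559) [heading=180, draw]
    -- iteration 2/2 --
    RT 60: heading 180 -> 120
    LT 180: heading 120 -> 300
    FD 11.9: (-11,1.559) -> (-5.05,-8.747) [heading=300, draw]
  ]
  -- iteration 2/3 --
  BK 8.4: (-5.05,-8.747) -> (-9.25,-1.472) [heading=300, draw]
  REPEAT 2 [
    -- iteration 1/2 --
    RT 60: heading 300 -> 240
    LT 180: heading 240 -> 60
    FD 11.9: (-9.25,-1.472) -> (-3.3,8.833) [heading=60, draw]
    -- iteration 2/2 --
    RT 60: heading 60 -> 0
    LT 180: heading 0 -> 180
    FD 11.9: (-3.3,8.833) -> (-15.2,8.833) [heading=180, draw]
  ]
  -- iteration 3/3 --
  BK 8.4: (-15.2,8.833) -> (-6.8,8.833) [heading=180, draw]
  REPEAT 2 [
    -- iteration 1/2 --
    RT 60: heading 180 -> 120
    LT 180: heading 120 -> 300
    FD 11.9: (-6.8,8.833) -> (-0.85,-1.472) [heading=300, draw]
    -- iteration 2/2 --
    RT 60: heading 300 -> 240
    LT 180: heading 240 -> 60
    FD 11.9: (-0.85,-1.472) -> (5.1,8.833) [heading=60, draw]
  ]
]
PD: pen down
RT 30: heading 60 -> 30
FD 14: (5.1,8.833) -> (17.224,15.833) [heading=30, draw]
LT 30: heading 30 -> 60
Final: pos=(17.224,15.833), heading=60, 11 segment(s) drawn

Answer: 17.224 15.833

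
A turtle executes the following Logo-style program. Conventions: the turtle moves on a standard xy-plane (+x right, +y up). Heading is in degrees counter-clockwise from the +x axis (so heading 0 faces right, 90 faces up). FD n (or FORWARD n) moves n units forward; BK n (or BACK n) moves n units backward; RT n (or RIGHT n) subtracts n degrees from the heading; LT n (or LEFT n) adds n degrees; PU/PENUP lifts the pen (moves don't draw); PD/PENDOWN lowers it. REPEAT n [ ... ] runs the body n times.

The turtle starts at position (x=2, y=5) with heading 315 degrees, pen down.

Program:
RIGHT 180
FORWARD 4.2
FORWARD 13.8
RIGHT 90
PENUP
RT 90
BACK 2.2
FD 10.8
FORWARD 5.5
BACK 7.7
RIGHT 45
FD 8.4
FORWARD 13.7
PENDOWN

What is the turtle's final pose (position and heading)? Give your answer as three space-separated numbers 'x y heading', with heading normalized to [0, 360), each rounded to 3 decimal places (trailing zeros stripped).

Answer: -6.202 -8.898 270

Derivation:
Executing turtle program step by step:
Start: pos=(2,5), heading=315, pen down
RT 180: heading 315 -> 135
FD 4.2: (2,5) -> (-0.97,7.97) [heading=135, draw]
FD 13.8: (-0.97,7.97) -> (-10.728,17.728) [heading=135, draw]
RT 90: heading 135 -> 45
PU: pen up
RT 90: heading 45 -> 315
BK 2.2: (-10.728,17.728) -> (-12.284,19.284) [heading=315, move]
FD 10.8: (-12.284,19.284) -> (-4.647,11.647) [heading=315, move]
FD 5.5: (-4.647,11.647) -> (-0.758,7.758) [heading=315, move]
BK 7.7: (-0.758,7.758) -> (-6.202,13.202) [heading=315, move]
RT 45: heading 315 -> 270
FD 8.4: (-6.202,13.202) -> (-6.202,4.802) [heading=270, move]
FD 13.7: (-6.202,4.802) -> (-6.202,-8.898) [heading=270, move]
PD: pen down
Final: pos=(-6.202,-8.898), heading=270, 2 segment(s) drawn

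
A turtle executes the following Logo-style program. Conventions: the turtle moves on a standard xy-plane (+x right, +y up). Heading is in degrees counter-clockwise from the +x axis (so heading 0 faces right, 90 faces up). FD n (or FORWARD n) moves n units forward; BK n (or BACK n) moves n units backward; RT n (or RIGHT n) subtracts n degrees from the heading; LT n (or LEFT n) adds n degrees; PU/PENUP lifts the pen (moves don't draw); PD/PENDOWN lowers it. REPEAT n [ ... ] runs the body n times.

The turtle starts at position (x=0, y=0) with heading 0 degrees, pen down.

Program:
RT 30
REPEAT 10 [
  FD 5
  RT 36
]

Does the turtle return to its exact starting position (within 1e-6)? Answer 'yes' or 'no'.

Executing turtle program step by step:
Start: pos=(0,0), heading=0, pen down
RT 30: heading 0 -> 330
REPEAT 10 [
  -- iteration 1/10 --
  FD 5: (0,0) -> (4.33,-2.5) [heading=330, draw]
  RT 36: heading 330 -> 294
  -- iteration 2/10 --
  FD 5: (4.33,-2.5) -> (6.364,-7.068) [heading=294, draw]
  RT 36: heading 294 -> 258
  -- iteration 3/10 --
  FD 5: (6.364,-7.068) -> (5.324,-11.958) [heading=258, draw]
  RT 36: heading 258 -> 222
  -- iteration 4/10 --
  FD 5: (5.324,-11.958) -> (1.609,-15.304) [heading=222, draw]
  RT 36: heading 222 -> 186
  -- iteration 5/10 --
  FD 5: (1.609,-15.304) -> (-3.364,-15.827) [heading=186, draw]
  RT 36: heading 186 -> 150
  -- iteration 6/10 --
  FD 5: (-3.364,-15.827) -> (-7.694,-13.327) [heading=150, draw]
  RT 36: heading 150 -> 114
  -- iteration 7/10 --
  FD 5: (-7.694,-13.327) -> (-9.728,-8.759) [heading=114, draw]
  RT 36: heading 114 -> 78
  -- iteration 8/10 --
  FD 5: (-9.728,-8.759) -> (-8.688,-3.868) [heading=78, draw]
  RT 36: heading 78 -> 42
  -- iteration 9/10 --
  FD 5: (-8.688,-3.868) -> (-4.973,-0.523) [heading=42, draw]
  RT 36: heading 42 -> 6
  -- iteration 10/10 --
  FD 5: (-4.973,-0.523) -> (0,0) [heading=6, draw]
  RT 36: heading 6 -> 330
]
Final: pos=(0,0), heading=330, 10 segment(s) drawn

Start position: (0, 0)
Final position: (0, 0)
Distance = 0; < 1e-6 -> CLOSED

Answer: yes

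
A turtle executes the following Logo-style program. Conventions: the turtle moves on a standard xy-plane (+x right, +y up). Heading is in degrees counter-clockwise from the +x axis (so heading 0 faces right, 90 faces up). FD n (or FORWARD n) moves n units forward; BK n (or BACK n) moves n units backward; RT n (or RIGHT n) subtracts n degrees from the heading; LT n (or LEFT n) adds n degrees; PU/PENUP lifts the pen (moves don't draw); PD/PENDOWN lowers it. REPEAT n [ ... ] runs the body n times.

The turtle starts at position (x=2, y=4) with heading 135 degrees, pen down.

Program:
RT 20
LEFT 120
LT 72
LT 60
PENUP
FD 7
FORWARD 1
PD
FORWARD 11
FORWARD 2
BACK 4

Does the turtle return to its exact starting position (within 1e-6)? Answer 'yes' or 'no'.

Executing turtle program step by step:
Start: pos=(2,4), heading=135, pen down
RT 20: heading 135 -> 115
LT 120: heading 115 -> 235
LT 72: heading 235 -> 307
LT 60: heading 307 -> 7
PU: pen up
FD 7: (2,4) -> (8.948,4.853) [heading=7, move]
FD 1: (8.948,4.853) -> (9.94,4.975) [heading=7, move]
PD: pen down
FD 11: (9.94,4.975) -> (20.858,6.316) [heading=7, draw]
FD 2: (20.858,6.316) -> (22.843,6.559) [heading=7, draw]
BK 4: (22.843,6.559) -> (18.873,6.072) [heading=7, draw]
Final: pos=(18.873,6.072), heading=7, 3 segment(s) drawn

Start position: (2, 4)
Final position: (18.873, 6.072)
Distance = 17; >= 1e-6 -> NOT closed

Answer: no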